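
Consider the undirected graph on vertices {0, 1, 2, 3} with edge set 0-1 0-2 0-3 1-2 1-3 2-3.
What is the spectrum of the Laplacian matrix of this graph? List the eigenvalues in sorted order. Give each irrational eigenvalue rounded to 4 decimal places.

[0, 4, 4, 4]

Reading degrees in the order [0, 1, 2, 3] gives [3, 3, 3, 3]; set D = diag(3, 3, 3, 3) and form L = D - A. Since every row of L sums to 0, the all-ones vector is in the kernel and 0 is an eigenvalue.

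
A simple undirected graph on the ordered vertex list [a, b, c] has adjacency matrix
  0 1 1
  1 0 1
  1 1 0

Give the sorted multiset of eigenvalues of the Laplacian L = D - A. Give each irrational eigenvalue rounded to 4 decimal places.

[0, 3, 3]

Reading degrees in the order [a, b, c] gives [2, 2, 2]; set D = diag(2, 2, 2) and form L = D - A. L is symmetric positive semidefinite, so every eigenvalue is real and nonnegative. The single zero eigenvalue shows the graph is connected. By the matrix-tree theorem the graph has (1/3) * product of the nonzero eigenvalues = 3 spanning trees.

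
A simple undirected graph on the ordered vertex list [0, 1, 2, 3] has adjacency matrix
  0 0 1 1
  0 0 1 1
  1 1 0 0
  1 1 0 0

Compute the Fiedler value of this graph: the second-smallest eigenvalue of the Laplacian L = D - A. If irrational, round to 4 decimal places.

2

Each diagonal entry of L is the vertex degree and each off-diagonal entry is -1 where an edge is present, 0 otherwise; in the order [0, 1, 2, 3] the diagonal is [2, 2, 2, 2]. The sorted Laplacian eigenvalues are [0, 2, 2, 4]; the algebraic connectivity is the second entry, 2. There is one zero in the spectrum, matching the 1 component. The eigenvalues sum to 8, which equals trace(L) = 2|E|.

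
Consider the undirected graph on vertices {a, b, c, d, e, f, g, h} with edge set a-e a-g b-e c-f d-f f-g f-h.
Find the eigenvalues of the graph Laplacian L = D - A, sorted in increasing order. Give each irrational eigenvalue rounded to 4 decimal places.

Each diagonal entry of L is the vertex degree and each off-diagonal entry is -1 where an edge is present, 0 otherwise; in the order [a, b, c, d, e, f, g, h] the diagonal is [2, 1, 1, 1, 2, 4, 2, 1]. Since every row of L sums to 0, the all-ones vector is in the kernel and 0 is an eigenvalue. The single zero eigenvalue shows the graph is connected.

[0, 0.2023, 1, 1, 1, 2.2472, 3.4527, 5.0979]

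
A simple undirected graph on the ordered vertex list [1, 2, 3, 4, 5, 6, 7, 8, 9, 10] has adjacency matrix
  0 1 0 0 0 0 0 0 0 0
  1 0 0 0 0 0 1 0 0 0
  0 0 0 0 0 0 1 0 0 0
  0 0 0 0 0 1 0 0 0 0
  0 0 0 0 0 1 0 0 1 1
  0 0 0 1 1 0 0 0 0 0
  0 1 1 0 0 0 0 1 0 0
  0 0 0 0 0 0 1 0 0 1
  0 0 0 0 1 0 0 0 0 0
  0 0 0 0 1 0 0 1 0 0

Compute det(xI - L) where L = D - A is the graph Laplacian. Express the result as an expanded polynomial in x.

x^10 - 18x^9 + 134x^8 - 536x^7 + 1254x^6 - 1752x^5 + 1434x^4 - 648x^3 + 141x^2 - 10x

With the vertex order [1, 2, 3, 4, 5, 6, 7, 8, 9, 10], the degrees are [1, 2, 1, 1, 3, 2, 3, 2, 1, 2], giving D = diag(1, 2, 1, 1, 3, 2, 3, 2, 1, 2) and L = D - A. Computing det(xI - L) by cofactor expansion (or equivalently via sum-over-permutations) gives x^10 - 18x^9 + 134x^8 - 536x^7 + 1254x^6 - 1752x^5 + 1434x^4 - 648x^3 + 141x^2 - 10x. The constant term is 0 because L is singular (the all-ones vector lies in its kernel).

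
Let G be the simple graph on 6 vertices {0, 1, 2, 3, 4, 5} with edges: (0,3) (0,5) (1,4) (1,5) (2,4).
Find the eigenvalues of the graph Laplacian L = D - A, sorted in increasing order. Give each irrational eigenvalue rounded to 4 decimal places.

Reading degrees in the order [0, 1, 2, 3, 4, 5] gives [2, 2, 1, 1, 2, 2]; set D = diag(2, 2, 1, 1, 2, 2) and form L = D - A. Diagonalising L (or applying a numerical eigensolver to the 6x6 matrix) gives the spectrum above. The eigenvalues sum to 10, which equals trace(L) = 2|E|. There is one zero in the spectrum, matching the 1 component.

[0, 0.2679, 1, 2, 3, 3.7321]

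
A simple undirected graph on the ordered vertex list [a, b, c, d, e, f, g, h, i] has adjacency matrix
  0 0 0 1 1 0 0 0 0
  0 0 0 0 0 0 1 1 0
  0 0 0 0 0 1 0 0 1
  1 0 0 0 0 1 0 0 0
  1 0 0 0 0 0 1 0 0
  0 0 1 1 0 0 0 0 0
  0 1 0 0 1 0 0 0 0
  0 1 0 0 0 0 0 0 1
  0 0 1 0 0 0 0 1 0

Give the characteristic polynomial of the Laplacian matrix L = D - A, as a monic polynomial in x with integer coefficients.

Reading degrees in the order [a, b, c, d, e, f, g, h, i] gives [2, 2, 2, 2, 2, 2, 2, 2, 2]; set D = diag(2, 2, 2, 2, 2, 2, 2, 2, 2) and form L = D - A. L has integer entries, so p(x) = det(xI - L) has integer coefficients. Expanding the determinant yields x^9 - 18x^8 + 135x^7 - 546x^6 + 1287x^5 - 1782x^4 + 1386x^3 - 540x^2 + 81x. Since p(0) = det(-L) = 0, x divides p(x). There is one zero in the spectrum, matching the 1 component.

x^9 - 18x^8 + 135x^7 - 546x^6 + 1287x^5 - 1782x^4 + 1386x^3 - 540x^2 + 81x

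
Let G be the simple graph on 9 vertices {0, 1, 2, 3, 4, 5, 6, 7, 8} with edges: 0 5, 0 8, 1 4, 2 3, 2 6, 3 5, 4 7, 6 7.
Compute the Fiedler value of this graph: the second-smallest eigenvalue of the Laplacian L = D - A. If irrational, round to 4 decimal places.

0.1206

Each diagonal entry of L is the vertex degree and each off-diagonal entry is -1 where an edge is present, 0 otherwise; in the order [0, 1, 2, 3, 4, 5, 6, 7, 8] the diagonal is [2, 1, 2, 2, 2, 2, 2, 2, 1]. The sorted Laplacian eigenvalues are [0, 0.1206, 0.4679, 1, 1.6527, 2.3473, 3, 3.5321, 3.8794]; the algebraic connectivity is the second entry, 0.1206. The largest eigenvalue, 3.8794, is at most the vertex count 9.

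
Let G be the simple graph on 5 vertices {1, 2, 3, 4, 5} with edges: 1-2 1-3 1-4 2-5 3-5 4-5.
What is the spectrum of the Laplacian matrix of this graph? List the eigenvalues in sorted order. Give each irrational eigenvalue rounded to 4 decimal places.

Reading degrees in the order [1, 2, 3, 4, 5] gives [3, 2, 2, 2, 3]; set D = diag(3, 2, 2, 2, 3) and form L = D - A. L is symmetric positive semidefinite, so every eigenvalue is real and nonnegative. The single zero eigenvalue shows the graph is connected. By the matrix-tree theorem the graph has (1/5) * product of the nonzero eigenvalues = 12 spanning trees. There is one zero in the spectrum, matching the 1 component.

[0, 2, 2, 3, 5]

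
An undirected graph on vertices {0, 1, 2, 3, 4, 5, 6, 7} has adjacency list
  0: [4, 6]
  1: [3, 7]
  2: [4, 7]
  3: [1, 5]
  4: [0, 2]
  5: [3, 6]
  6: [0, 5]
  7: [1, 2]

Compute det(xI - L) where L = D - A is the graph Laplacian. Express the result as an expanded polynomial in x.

x^8 - 16x^7 + 104x^6 - 352x^5 + 660x^4 - 672x^3 + 336x^2 - 64x

Each diagonal entry of L is the vertex degree and each off-diagonal entry is -1 where an edge is present, 0 otherwise; in the order [0, 1, 2, 3, 4, 5, 6, 7] the diagonal is [2, 2, 2, 2, 2, 2, 2, 2]. L has integer entries, so p(x) = det(xI - L) has integer coefficients. Expanding the determinant yields x^8 - 16x^7 + 104x^6 - 352x^5 + 660x^4 - 672x^3 + 336x^2 - 64x. The constant term is 0 because L is singular (the all-ones vector lies in its kernel). There is one zero in the spectrum, matching the 1 component. The eigenvalues sum to 16, which equals trace(L) = 2|E|.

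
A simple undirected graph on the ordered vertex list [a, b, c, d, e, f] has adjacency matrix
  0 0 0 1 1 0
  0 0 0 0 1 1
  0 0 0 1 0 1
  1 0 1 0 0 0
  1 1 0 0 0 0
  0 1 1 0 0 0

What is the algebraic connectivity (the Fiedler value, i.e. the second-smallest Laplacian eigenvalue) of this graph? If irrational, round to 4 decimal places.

1

Each diagonal entry of L is the vertex degree and each off-diagonal entry is -1 where an edge is present, 0 otherwise; in the order [a, b, c, d, e, f] the diagonal is [2, 2, 2, 2, 2, 2]. The sorted Laplacian eigenvalues are [0, 1, 1, 3, 3, 4]; the algebraic connectivity is the second entry, 1. By the matrix-tree theorem the graph has (1/6) * product of the nonzero eigenvalues = 6 spanning trees.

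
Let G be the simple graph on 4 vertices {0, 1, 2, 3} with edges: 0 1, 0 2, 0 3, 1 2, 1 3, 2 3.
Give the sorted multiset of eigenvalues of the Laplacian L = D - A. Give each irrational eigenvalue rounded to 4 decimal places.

[0, 4, 4, 4]

With the vertex order [0, 1, 2, 3], the degrees are [3, 3, 3, 3], giving D = diag(3, 3, 3, 3) and L = D - A. L is symmetric positive semidefinite, so every eigenvalue is real and nonnegative. The single zero eigenvalue shows the graph is connected.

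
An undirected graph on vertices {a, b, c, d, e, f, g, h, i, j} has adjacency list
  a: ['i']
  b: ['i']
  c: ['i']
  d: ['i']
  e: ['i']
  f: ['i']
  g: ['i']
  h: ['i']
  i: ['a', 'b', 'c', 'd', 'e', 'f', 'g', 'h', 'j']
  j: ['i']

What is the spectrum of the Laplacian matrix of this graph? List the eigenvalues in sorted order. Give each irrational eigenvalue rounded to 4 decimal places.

Reading degrees in the order [a, b, c, d, e, f, g, h, i, j] gives [1, 1, 1, 1, 1, 1, 1, 1, 9, 1]; set D = diag(1, 1, 1, 1, 1, 1, 1, 1, 9, 1) and form L = D - A. The multiplicity of 0 as a Laplacian eigenvalue equals the number of connected components. The largest eigenvalue, 10, is at most the vertex count 10. There is one zero in the spectrum, matching the 1 component.

[0, 1, 1, 1, 1, 1, 1, 1, 1, 10]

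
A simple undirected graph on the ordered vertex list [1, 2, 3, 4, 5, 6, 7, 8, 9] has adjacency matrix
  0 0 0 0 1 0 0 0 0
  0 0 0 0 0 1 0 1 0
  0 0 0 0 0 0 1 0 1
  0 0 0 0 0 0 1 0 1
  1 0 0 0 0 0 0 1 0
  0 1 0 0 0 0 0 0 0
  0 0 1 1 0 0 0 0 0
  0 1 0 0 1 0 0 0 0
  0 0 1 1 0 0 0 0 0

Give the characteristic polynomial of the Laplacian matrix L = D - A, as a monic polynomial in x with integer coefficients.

x^9 - 16x^8 + 105x^7 - 364x^6 + 713x^5 - 776x^4 + 420x^3 - 80x^2

Reading degrees in the order [1, 2, 3, 4, 5, 6, 7, 8, 9] gives [1, 2, 2, 2, 2, 1, 2, 2, 2]; set D = diag(1, 2, 2, 2, 2, 1, 2, 2, 2) and form L = D - A. Computing det(xI - L) by cofactor expansion (or equivalently via sum-over-permutations) gives x^9 - 16x^8 + 105x^7 - 364x^6 + 713x^5 - 776x^4 + 420x^3 - 80x^2. Since p(0) = det(-L) = 0, x divides p(x).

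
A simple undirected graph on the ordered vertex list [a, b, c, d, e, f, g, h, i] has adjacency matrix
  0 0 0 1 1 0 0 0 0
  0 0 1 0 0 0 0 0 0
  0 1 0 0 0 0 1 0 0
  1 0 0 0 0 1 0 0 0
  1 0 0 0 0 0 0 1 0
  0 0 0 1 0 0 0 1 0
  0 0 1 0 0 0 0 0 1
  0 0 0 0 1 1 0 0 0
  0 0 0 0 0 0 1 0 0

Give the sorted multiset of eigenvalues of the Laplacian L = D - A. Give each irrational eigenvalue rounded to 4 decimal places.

[0, 0, 0.5858, 1.3820, 1.3820, 2, 3.4142, 3.6180, 3.6180]

With the vertex order [a, b, c, d, e, f, g, h, i], the degrees are [2, 1, 2, 2, 2, 2, 2, 2, 1], giving D = diag(2, 1, 2, 2, 2, 2, 2, 2, 1) and L = D - A. Diagonalising L (or applying a numerical eigensolver to the 9x9 matrix) gives the spectrum above. The 2 zero eigenvalues correspond to the 2 connected components.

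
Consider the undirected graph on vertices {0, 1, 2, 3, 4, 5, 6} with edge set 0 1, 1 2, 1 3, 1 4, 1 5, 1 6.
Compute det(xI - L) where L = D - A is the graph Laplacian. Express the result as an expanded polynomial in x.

x^7 - 12x^6 + 45x^5 - 80x^4 + 75x^3 - 36x^2 + 7x

Each diagonal entry of L is the vertex degree and each off-diagonal entry is -1 where an edge is present, 0 otherwise; in the order [0, 1, 2, 3, 4, 5, 6] the diagonal is [1, 6, 1, 1, 1, 1, 1]. Computing det(xI - L) by cofactor expansion (or equivalently via sum-over-permutations) gives x^7 - 12x^6 + 45x^5 - 80x^4 + 75x^3 - 36x^2 + 7x. The coefficient of x^6 equals -trace(L) = -12, matching the sum of degrees. There is one zero in the spectrum, matching the 1 component. The largest eigenvalue, 7, is at most the vertex count 7.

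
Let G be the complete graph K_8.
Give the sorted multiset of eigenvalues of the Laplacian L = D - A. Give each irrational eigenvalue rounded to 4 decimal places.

The graph has 8 vertices and degree multiset [7, 7, 7, 7, 7, 7, 7, 7]; D is the diagonal matrix of degrees and L = D - A. Since every row of L sums to 0, the all-ones vector is in the kernel and 0 is an eigenvalue. The largest eigenvalue, 8, is at most the vertex count 8.

[0, 8, 8, 8, 8, 8, 8, 8]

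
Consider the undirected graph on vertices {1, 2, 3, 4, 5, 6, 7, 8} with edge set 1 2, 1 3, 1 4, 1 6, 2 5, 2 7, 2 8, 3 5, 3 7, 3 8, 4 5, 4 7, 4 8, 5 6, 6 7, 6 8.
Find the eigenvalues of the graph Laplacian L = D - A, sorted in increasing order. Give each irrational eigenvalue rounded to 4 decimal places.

[0, 4, 4, 4, 4, 4, 4, 8]

Each diagonal entry of L is the vertex degree and each off-diagonal entry is -1 where an edge is present, 0 otherwise; in the order [1, 2, 3, 4, 5, 6, 7, 8] the diagonal is [4, 4, 4, 4, 4, 4, 4, 4]. Since every row of L sums to 0, the all-ones vector is in the kernel and 0 is an eigenvalue.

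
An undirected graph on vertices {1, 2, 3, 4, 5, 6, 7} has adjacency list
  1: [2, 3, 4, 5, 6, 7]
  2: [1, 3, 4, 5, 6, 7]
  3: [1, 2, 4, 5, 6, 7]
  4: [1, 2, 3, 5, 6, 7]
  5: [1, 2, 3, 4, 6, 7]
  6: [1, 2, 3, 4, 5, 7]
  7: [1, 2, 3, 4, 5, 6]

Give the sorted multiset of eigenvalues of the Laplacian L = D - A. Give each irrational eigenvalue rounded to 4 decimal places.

[0, 7, 7, 7, 7, 7, 7]

With the vertex order [1, 2, 3, 4, 5, 6, 7], the degrees are [6, 6, 6, 6, 6, 6, 6], giving D = diag(6, 6, 6, 6, 6, 6, 6) and L = D - A. Since every row of L sums to 0, the all-ones vector is in the kernel and 0 is an eigenvalue. The single zero eigenvalue shows the graph is connected. There is one zero in the spectrum, matching the 1 component.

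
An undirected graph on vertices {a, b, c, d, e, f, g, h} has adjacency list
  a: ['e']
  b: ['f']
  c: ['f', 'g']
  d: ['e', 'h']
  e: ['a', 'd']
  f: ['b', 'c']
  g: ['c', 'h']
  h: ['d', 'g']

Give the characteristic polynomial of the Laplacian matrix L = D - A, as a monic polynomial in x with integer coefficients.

x^8 - 14x^7 + 78x^6 - 220x^5 + 330x^4 - 252x^3 + 84x^2 - 8x

Each diagonal entry of L is the vertex degree and each off-diagonal entry is -1 where an edge is present, 0 otherwise; in the order [a, b, c, d, e, f, g, h] the diagonal is [1, 1, 2, 2, 2, 2, 2, 2]. L has integer entries, so p(x) = det(xI - L) has integer coefficients. Expanding the determinant yields x^8 - 14x^7 + 78x^6 - 220x^5 + 330x^4 - 252x^3 + 84x^2 - 8x. Since p(0) = det(-L) = 0, x divides p(x).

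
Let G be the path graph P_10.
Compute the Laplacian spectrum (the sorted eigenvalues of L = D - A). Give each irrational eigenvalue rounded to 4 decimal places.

[0, 0.0979, 0.3820, 0.8244, 1.3820, 2, 2.6180, 3.1756, 3.6180, 3.9021]

The graph has 10 vertices and degree multiset [2, 2, 2, 2, 2, 2, 2, 2, 1, 1]; D is the diagonal matrix of degrees and L = D - A. Diagonalising L (or applying a numerical eigensolver to the 10x10 matrix) gives the spectrum above. The single zero eigenvalue shows the graph is connected. The largest eigenvalue, 3.9021, is at most the vertex count 10. By the matrix-tree theorem the graph has (1/10) * product of the nonzero eigenvalues = 1 spanning tree.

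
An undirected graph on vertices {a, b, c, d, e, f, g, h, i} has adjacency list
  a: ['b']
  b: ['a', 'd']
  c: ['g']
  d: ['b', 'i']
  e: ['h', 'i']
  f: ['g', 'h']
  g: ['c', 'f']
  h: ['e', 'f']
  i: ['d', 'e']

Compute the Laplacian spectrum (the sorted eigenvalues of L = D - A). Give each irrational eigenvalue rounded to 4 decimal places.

[0, 0.1206, 0.4679, 1, 1.6527, 2.3473, 3, 3.5321, 3.8794]

With the vertex order [a, b, c, d, e, f, g, h, i], the degrees are [1, 2, 1, 2, 2, 2, 2, 2, 2], giving D = diag(1, 2, 1, 2, 2, 2, 2, 2, 2) and L = D - A. Since every row of L sums to 0, the all-ones vector is in the kernel and 0 is an eigenvalue. The single zero eigenvalue shows the graph is connected. The eigenvalues sum to 16, which equals trace(L) = 2|E|.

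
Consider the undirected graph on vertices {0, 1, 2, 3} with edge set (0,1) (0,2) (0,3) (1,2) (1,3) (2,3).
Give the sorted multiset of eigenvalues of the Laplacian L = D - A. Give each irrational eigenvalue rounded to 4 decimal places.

[0, 4, 4, 4]

Each diagonal entry of L is the vertex degree and each off-diagonal entry is -1 where an edge is present, 0 otherwise; in the order [0, 1, 2, 3] the diagonal is [3, 3, 3, 3]. The multiplicity of 0 as a Laplacian eigenvalue equals the number of connected components.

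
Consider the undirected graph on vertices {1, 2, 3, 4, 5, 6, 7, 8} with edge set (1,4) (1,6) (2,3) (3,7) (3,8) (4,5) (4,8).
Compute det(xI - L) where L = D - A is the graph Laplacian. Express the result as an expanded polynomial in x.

x^8 - 14x^7 + 76x^6 - 204x^5 + 288x^4 - 210x^3 + 71x^2 - 8x

Reading degrees in the order [1, 2, 3, 4, 5, 6, 7, 8] gives [2, 1, 3, 3, 1, 1, 1, 2]; set D = diag(2, 1, 3, 3, 1, 1, 1, 2) and form L = D - A. Computing det(xI - L) by cofactor expansion (or equivalently via sum-over-permutations) gives x^8 - 14x^7 + 76x^6 - 204x^5 + 288x^4 - 210x^3 + 71x^2 - 8x. The constant term is 0 because L is singular (the all-ones vector lies in its kernel). The eigenvalues sum to 14, which equals trace(L) = 2|E|.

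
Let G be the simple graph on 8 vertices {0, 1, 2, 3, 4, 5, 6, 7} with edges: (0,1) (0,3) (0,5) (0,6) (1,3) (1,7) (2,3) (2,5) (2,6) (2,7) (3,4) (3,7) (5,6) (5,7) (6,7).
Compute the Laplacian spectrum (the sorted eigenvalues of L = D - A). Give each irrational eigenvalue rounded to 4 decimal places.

Reading degrees in the order [0, 1, 2, 3, 4, 5, 6, 7] gives [4, 3, 4, 5, 1, 4, 4, 5]; set D = diag(4, 3, 4, 5, 1, 4, 4, 5) and form L = D - A. Since every row of L sums to 0, the all-ones vector is in the kernel and 0 is an eigenvalue.

[0, 0.9056, 2.5198, 3.8256, 4.9017, 5, 5.8569, 6.9904]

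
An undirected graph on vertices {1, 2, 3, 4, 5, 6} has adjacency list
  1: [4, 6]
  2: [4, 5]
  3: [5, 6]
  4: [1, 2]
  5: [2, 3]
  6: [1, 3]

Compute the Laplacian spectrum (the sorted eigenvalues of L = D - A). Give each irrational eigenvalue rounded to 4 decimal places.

Each diagonal entry of L is the vertex degree and each off-diagonal entry is -1 where an edge is present, 0 otherwise; in the order [1, 2, 3, 4, 5, 6] the diagonal is [2, 2, 2, 2, 2, 2]. The multiplicity of 0 as a Laplacian eigenvalue equals the number of connected components.

[0, 1, 1, 3, 3, 4]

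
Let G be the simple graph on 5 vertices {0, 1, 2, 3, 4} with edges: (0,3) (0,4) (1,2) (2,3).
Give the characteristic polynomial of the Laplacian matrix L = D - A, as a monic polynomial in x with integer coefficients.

Each diagonal entry of L is the vertex degree and each off-diagonal entry is -1 where an edge is present, 0 otherwise; in the order [0, 1, 2, 3, 4] the diagonal is [2, 1, 2, 2, 1]. Computing det(xI - L) by cofactor expansion (or equivalently via sum-over-permutations) gives x^5 - 8x^4 + 21x^3 - 20x^2 + 5x. The constant term is 0 because L is singular (the all-ones vector lies in its kernel). The largest eigenvalue, 3.6180, is at most the vertex count 5.

x^5 - 8x^4 + 21x^3 - 20x^2 + 5x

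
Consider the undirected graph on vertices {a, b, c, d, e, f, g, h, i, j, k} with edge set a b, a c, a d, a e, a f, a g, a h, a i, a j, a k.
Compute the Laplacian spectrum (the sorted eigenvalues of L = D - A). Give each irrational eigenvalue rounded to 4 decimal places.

[0, 1, 1, 1, 1, 1, 1, 1, 1, 1, 11]

Reading degrees in the order [a, b, c, d, e, f, g, h, i, j, k] gives [10, 1, 1, 1, 1, 1, 1, 1, 1, 1, 1]; set D = diag(10, 1, 1, 1, 1, 1, 1, 1, 1, 1, 1) and form L = D - A. Since every row of L sums to 0, the all-ones vector is in the kernel and 0 is an eigenvalue. The eigenvalues sum to 20, which equals trace(L) = 2|E|.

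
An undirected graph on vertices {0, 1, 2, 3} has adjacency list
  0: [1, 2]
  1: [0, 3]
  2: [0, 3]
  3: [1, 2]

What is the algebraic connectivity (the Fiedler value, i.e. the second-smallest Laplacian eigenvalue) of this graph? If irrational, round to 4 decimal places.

Each diagonal entry of L is the vertex degree and each off-diagonal entry is -1 where an edge is present, 0 otherwise; in the order [0, 1, 2, 3] the diagonal is [2, 2, 2, 2]. The smallest Laplacian eigenvalue is always 0. The next one, lambda_2 = 2, measures how hard the graph is to disconnect: larger values mean better connectivity. By the matrix-tree theorem the graph has (1/4) * product of the nonzero eigenvalues = 4 spanning trees. There is one zero in the spectrum, matching the 1 component.

2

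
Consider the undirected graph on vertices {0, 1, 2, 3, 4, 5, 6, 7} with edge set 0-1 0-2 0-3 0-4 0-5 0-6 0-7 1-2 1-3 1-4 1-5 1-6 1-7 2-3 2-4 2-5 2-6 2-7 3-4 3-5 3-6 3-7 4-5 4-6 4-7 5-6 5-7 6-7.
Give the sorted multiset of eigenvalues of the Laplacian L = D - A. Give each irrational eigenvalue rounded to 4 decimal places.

[0, 8, 8, 8, 8, 8, 8, 8]

With the vertex order [0, 1, 2, 3, 4, 5, 6, 7], the degrees are [7, 7, 7, 7, 7, 7, 7, 7], giving D = diag(7, 7, 7, 7, 7, 7, 7, 7) and L = D - A. The multiplicity of 0 as a Laplacian eigenvalue equals the number of connected components. The single zero eigenvalue shows the graph is connected. By the matrix-tree theorem the graph has (1/8) * product of the nonzero eigenvalues = 262144 spanning trees.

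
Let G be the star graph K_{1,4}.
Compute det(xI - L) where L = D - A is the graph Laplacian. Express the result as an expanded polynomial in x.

x^5 - 8x^4 + 18x^3 - 16x^2 + 5x

The graph has 5 vertices and degree multiset [4, 1, 1, 1, 1]; D is the diagonal matrix of degrees and L = D - A. L has integer entries, so p(x) = det(xI - L) has integer coefficients. Expanding the determinant yields x^5 - 8x^4 + 18x^3 - 16x^2 + 5x. The coefficient of x^4 equals -trace(L) = -8, matching the sum of degrees.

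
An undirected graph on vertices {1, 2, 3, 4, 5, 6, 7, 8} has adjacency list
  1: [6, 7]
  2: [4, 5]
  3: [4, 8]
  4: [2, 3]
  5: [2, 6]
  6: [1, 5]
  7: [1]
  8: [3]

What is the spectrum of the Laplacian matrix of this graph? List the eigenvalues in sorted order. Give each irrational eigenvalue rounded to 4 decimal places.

[0, 0.1522, 0.5858, 1.2346, 2, 2.7654, 3.4142, 3.8478]

Reading degrees in the order [1, 2, 3, 4, 5, 6, 7, 8] gives [2, 2, 2, 2, 2, 2, 1, 1]; set D = diag(2, 2, 2, 2, 2, 2, 1, 1) and form L = D - A. The multiplicity of 0 as a Laplacian eigenvalue equals the number of connected components. By the matrix-tree theorem the graph has (1/8) * product of the nonzero eigenvalues = 1 spanning tree. There is one zero in the spectrum, matching the 1 component.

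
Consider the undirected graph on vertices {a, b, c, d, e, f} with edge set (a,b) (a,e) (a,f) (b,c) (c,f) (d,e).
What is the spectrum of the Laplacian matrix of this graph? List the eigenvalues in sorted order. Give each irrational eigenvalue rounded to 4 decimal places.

[0, 0.4384, 2, 2, 3, 4.5616]

Reading degrees in the order [a, b, c, d, e, f] gives [3, 2, 2, 1, 2, 2]; set D = diag(3, 2, 2, 1, 2, 2) and form L = D - A. Diagonalising L (or applying a numerical eigensolver to the 6x6 matrix) gives the spectrum above. The single zero eigenvalue shows the graph is connected. The largest eigenvalue, 4.5616, is at most the vertex count 6.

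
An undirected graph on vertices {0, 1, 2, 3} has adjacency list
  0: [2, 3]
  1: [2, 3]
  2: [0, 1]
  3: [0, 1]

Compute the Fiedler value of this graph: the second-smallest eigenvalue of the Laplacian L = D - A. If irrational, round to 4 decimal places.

2

With the vertex order [0, 1, 2, 3], the degrees are [2, 2, 2, 2], giving D = diag(2, 2, 2, 2) and L = D - A. The smallest Laplacian eigenvalue is always 0. The next one, lambda_2 = 2, measures how hard the graph is to disconnect: larger values mean better connectivity. The largest eigenvalue, 4, is at most the vertex count 4. The eigenvalues sum to 8, which equals trace(L) = 2|E|.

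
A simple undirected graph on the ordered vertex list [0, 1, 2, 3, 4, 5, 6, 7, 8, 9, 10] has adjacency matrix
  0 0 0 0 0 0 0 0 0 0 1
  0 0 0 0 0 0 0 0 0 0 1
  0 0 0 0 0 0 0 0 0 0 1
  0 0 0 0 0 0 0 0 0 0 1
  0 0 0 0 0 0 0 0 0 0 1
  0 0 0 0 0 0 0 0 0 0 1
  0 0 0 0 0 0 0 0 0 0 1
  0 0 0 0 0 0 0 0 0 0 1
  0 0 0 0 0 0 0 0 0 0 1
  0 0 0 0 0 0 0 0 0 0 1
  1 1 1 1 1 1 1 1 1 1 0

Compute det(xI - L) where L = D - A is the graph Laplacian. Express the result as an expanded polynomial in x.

x^11 - 20x^10 + 135x^9 - 480x^8 + 1050x^7 - 1512x^6 + 1470x^5 - 960x^4 + 405x^3 - 100x^2 + 11x

Reading degrees in the order [0, 1, 2, 3, 4, 5, 6, 7, 8, 9, 10] gives [1, 1, 1, 1, 1, 1, 1, 1, 1, 1, 10]; set D = diag(1, 1, 1, 1, 1, 1, 1, 1, 1, 1, 10) and form L = D - A. Computing det(xI - L) by cofactor expansion (or equivalently via sum-over-permutations) gives x^11 - 20x^10 + 135x^9 - 480x^8 + 1050x^7 - 1512x^6 + 1470x^5 - 960x^4 + 405x^3 - 100x^2 + 11x. The constant term is 0 because L is singular (the all-ones vector lies in its kernel). By the matrix-tree theorem the graph has (1/11) * product of the nonzero eigenvalues = 1 spanning tree. There is one zero in the spectrum, matching the 1 component.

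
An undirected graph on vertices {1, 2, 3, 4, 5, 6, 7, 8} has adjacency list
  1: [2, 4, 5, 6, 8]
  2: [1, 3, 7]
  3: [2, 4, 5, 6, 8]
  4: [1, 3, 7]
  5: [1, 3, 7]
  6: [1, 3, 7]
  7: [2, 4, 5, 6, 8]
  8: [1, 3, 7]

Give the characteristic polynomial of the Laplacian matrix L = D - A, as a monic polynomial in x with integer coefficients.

Reading degrees in the order [1, 2, 3, 4, 5, 6, 7, 8] gives [5, 3, 5, 3, 3, 3, 5, 3]; set D = diag(5, 3, 5, 3, 3, 3, 5, 3) and form L = D - A. The eigenvalues of L are [0, 3, 3, 3, 3, 5, 5, 8]; the characteristic polynomial is the product of (x - lambda_i), which multiplies out to x^8 - 30x^7 + 375x^6 - 2540x^5 + 10095x^4 - 23598x^3 + 30105x^2 - 16200x. Since p(0) = det(-L) = 0, x divides p(x). The largest eigenvalue, 8, is at most the vertex count 8.

x^8 - 30x^7 + 375x^6 - 2540x^5 + 10095x^4 - 23598x^3 + 30105x^2 - 16200x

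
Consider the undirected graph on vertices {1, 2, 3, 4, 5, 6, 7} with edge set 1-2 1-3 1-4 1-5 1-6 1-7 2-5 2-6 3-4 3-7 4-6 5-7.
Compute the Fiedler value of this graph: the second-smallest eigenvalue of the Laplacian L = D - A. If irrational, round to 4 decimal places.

With the vertex order [1, 2, 3, 4, 5, 6, 7], the degrees are [6, 3, 3, 3, 3, 3, 3], giving D = diag(6, 3, 3, 3, 3, 3, 3) and L = D - A. Computing the eigenvalues of L and sorting gives [0, 2, 2, 4, 4, 5, 7]. The Fiedler value lambda_2 = 2 is strictly positive, so the graph is connected.

2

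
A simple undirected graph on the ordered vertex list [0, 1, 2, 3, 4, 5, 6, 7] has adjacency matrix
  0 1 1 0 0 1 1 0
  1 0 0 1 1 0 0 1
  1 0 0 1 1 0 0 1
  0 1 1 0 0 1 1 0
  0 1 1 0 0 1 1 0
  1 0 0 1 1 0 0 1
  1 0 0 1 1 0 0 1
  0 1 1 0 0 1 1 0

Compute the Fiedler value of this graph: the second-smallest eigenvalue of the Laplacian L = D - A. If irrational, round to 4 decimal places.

4

Each diagonal entry of L is the vertex degree and each off-diagonal entry is -1 where an edge is present, 0 otherwise; in the order [0, 1, 2, 3, 4, 5, 6, 7] the diagonal is [4, 4, 4, 4, 4, 4, 4, 4]. The smallest Laplacian eigenvalue is always 0. The next one, lambda_2 = 4, measures how hard the graph is to disconnect: larger values mean better connectivity. By the matrix-tree theorem the graph has (1/8) * product of the nonzero eigenvalues = 4096 spanning trees. The largest eigenvalue, 8, is at most the vertex count 8.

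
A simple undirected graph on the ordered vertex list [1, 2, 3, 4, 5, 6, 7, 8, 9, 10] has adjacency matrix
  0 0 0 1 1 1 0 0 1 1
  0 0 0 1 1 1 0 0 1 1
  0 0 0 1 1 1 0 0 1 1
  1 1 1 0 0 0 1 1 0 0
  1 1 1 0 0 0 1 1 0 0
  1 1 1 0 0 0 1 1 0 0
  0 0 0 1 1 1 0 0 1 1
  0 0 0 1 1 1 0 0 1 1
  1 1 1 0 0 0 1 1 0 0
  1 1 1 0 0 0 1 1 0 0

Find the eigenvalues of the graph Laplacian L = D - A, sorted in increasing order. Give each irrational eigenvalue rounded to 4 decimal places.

[0, 5, 5, 5, 5, 5, 5, 5, 5, 10]

With the vertex order [1, 2, 3, 4, 5, 6, 7, 8, 9, 10], the degrees are [5, 5, 5, 5, 5, 5, 5, 5, 5, 5], giving D = diag(5, 5, 5, 5, 5, 5, 5, 5, 5, 5) and L = D - A. Since every row of L sums to 0, the all-ones vector is in the kernel and 0 is an eigenvalue. The single zero eigenvalue shows the graph is connected. By the matrix-tree theorem the graph has (1/10) * product of the nonzero eigenvalues = 390625 spanning trees.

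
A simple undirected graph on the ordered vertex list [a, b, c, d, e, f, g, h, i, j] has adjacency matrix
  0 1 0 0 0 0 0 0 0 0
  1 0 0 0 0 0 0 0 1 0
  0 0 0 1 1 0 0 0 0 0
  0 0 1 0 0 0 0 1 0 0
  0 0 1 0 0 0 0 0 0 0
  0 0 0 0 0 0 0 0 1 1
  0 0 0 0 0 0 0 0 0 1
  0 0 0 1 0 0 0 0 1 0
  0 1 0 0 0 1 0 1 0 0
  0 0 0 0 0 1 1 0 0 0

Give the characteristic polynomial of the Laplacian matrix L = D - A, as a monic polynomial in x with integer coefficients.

With the vertex order [a, b, c, d, e, f, g, h, i, j], the degrees are [1, 2, 2, 2, 1, 2, 1, 2, 3, 2], giving D = diag(1, 2, 2, 2, 1, 2, 1, 2, 3, 2) and L = D - A. L has integer entries, so p(x) = det(xI - L) has integer coefficients. Expanding the determinant yields x^10 - 18x^9 + 135x^8 - 548x^7 + 1308x^6 - 1866x^5 + 1546x^4 - 688x^3 + 141x^2 - 10x. Since p(0) = det(-L) = 0, x divides p(x). There is one zero in the spectrum, matching the 1 component.

x^10 - 18x^9 + 135x^8 - 548x^7 + 1308x^6 - 1866x^5 + 1546x^4 - 688x^3 + 141x^2 - 10x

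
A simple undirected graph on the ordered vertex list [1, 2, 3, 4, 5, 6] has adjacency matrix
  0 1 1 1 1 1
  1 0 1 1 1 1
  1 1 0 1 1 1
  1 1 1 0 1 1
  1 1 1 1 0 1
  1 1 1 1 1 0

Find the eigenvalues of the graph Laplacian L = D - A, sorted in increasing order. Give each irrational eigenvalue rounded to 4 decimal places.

Reading degrees in the order [1, 2, 3, 4, 5, 6] gives [5, 5, 5, 5, 5, 5]; set D = diag(5, 5, 5, 5, 5, 5) and form L = D - A. Diagonalising L (or applying a numerical eigensolver to the 6x6 matrix) gives the spectrum above. The eigenvalues sum to 30, which equals trace(L) = 2|E|. There is one zero in the spectrum, matching the 1 component.

[0, 6, 6, 6, 6, 6]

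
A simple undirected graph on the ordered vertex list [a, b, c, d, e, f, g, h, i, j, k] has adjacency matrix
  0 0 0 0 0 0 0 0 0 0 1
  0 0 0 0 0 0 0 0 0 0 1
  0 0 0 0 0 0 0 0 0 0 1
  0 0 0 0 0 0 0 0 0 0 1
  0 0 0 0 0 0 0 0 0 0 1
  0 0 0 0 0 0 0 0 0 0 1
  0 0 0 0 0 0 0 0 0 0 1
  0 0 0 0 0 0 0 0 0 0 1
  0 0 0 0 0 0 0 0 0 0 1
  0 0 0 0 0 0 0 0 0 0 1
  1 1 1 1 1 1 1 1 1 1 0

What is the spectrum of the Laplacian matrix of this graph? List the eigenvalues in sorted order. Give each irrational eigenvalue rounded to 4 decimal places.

Reading degrees in the order [a, b, c, d, e, f, g, h, i, j, k] gives [1, 1, 1, 1, 1, 1, 1, 1, 1, 1, 10]; set D = diag(1, 1, 1, 1, 1, 1, 1, 1, 1, 1, 10) and form L = D - A. L is symmetric positive semidefinite, so every eigenvalue is real and nonnegative. The single zero eigenvalue shows the graph is connected. By the matrix-tree theorem the graph has (1/11) * product of the nonzero eigenvalues = 1 spanning tree.

[0, 1, 1, 1, 1, 1, 1, 1, 1, 1, 11]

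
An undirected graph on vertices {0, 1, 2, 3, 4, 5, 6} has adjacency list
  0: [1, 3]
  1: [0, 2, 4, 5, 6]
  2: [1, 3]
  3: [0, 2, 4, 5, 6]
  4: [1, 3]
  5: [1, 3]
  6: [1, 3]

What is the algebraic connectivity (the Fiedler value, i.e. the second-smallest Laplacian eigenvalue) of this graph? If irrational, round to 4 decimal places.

Reading degrees in the order [0, 1, 2, 3, 4, 5, 6] gives [2, 5, 2, 5, 2, 2, 2]; set D = diag(2, 5, 2, 5, 2, 2, 2) and form L = D - A. The sorted Laplacian eigenvalues are [0, 2, 2, 2, 2, 5, 7]; the algebraic connectivity is the second entry, 2. By the matrix-tree theorem the graph has (1/7) * product of the nonzero eigenvalues = 80 spanning trees.

2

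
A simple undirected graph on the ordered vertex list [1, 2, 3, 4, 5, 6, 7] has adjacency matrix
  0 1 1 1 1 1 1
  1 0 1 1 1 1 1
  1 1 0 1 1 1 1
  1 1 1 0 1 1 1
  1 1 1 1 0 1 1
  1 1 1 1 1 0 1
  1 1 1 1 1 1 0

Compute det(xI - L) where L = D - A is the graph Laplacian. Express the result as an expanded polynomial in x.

x^7 - 42x^6 + 735x^5 - 6860x^4 + 36015x^3 - 100842x^2 + 117649x

Each diagonal entry of L is the vertex degree and each off-diagonal entry is -1 where an edge is present, 0 otherwise; in the order [1, 2, 3, 4, 5, 6, 7] the diagonal is [6, 6, 6, 6, 6, 6, 6]. L has integer entries, so p(x) = det(xI - L) has integer coefficients. Expanding the determinant yields x^7 - 42x^6 + 735x^5 - 6860x^4 + 36015x^3 - 100842x^2 + 117649x. The coefficient of x^6 equals -trace(L) = -42, matching the sum of degrees.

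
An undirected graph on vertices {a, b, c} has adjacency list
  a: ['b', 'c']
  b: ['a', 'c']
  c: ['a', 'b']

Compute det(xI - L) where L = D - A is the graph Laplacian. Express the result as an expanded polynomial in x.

x^3 - 6x^2 + 9x

Each diagonal entry of L is the vertex degree and each off-diagonal entry is -1 where an edge is present, 0 otherwise; in the order [a, b, c] the diagonal is [2, 2, 2]. Computing det(xI - L) by cofactor expansion (or equivalently via sum-over-permutations) gives x^3 - 6x^2 + 9x. Since p(0) = det(-L) = 0, x divides p(x). The largest eigenvalue, 3, is at most the vertex count 3.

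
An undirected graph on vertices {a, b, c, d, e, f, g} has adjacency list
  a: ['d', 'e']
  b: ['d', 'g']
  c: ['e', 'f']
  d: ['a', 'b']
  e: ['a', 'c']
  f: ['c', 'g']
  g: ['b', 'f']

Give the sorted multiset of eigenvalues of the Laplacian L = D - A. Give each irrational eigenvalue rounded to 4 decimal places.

[0, 0.7530, 0.7530, 2.4450, 2.4450, 3.8019, 3.8019]

With the vertex order [a, b, c, d, e, f, g], the degrees are [2, 2, 2, 2, 2, 2, 2], giving D = diag(2, 2, 2, 2, 2, 2, 2) and L = D - A. L is symmetric positive semidefinite, so every eigenvalue is real and nonnegative.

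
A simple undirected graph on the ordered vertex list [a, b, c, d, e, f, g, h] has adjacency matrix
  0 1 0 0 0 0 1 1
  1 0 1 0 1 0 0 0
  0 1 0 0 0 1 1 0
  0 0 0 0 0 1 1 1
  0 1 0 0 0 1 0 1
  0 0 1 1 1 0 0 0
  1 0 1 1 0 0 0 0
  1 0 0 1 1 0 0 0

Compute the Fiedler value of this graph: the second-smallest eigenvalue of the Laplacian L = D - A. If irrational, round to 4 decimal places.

2

Reading degrees in the order [a, b, c, d, e, f, g, h] gives [3, 3, 3, 3, 3, 3, 3, 3]; set D = diag(3, 3, 3, 3, 3, 3, 3, 3) and form L = D - A. The smallest Laplacian eigenvalue is always 0. The next one, lambda_2 = 2, measures how hard the graph is to disconnect: larger values mean better connectivity.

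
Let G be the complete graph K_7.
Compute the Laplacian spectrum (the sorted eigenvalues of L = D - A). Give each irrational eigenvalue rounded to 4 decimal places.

The graph has 7 vertices and degree multiset [6, 6, 6, 6, 6, 6, 6]; D is the diagonal matrix of degrees and L = D - A. Diagonalising L (or applying a numerical eigensolver to the 7x7 matrix) gives the spectrum above. There is one zero in the spectrum, matching the 1 component.

[0, 7, 7, 7, 7, 7, 7]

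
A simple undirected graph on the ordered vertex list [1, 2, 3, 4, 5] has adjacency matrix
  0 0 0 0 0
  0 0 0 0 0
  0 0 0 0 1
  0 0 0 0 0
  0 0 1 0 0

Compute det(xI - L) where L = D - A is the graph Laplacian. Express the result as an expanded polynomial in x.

x^5 - 2x^4

Reading degrees in the order [1, 2, 3, 4, 5] gives [0, 0, 1, 0, 1]; set D = diag(0, 0, 1, 0, 1) and form L = D - A. Computing det(xI - L) by cofactor expansion (or equivalently via sum-over-permutations) gives x^5 - 2x^4. The coefficient of x^4 equals -trace(L) = -2, matching the sum of degrees. There are 4 zeros in the spectrum, matching the 4 components.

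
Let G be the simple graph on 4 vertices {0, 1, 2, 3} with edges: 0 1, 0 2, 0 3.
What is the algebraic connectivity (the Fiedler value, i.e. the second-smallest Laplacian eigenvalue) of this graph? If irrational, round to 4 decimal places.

1

Each diagonal entry of L is the vertex degree and each off-diagonal entry is -1 where an edge is present, 0 otherwise; in the order [0, 1, 2, 3] the diagonal is [3, 1, 1, 1]. The smallest Laplacian eigenvalue is always 0. The next one, lambda_2 = 1, measures how hard the graph is to disconnect: larger values mean better connectivity. The largest eigenvalue, 4, is at most the vertex count 4.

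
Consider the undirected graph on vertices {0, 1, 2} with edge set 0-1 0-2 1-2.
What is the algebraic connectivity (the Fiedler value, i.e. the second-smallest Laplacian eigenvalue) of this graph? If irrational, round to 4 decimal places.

With the vertex order [0, 1, 2], the degrees are [2, 2, 2], giving D = diag(2, 2, 2) and L = D - A. The smallest Laplacian eigenvalue is always 0. The next one, lambda_2 = 3, measures how hard the graph is to disconnect: larger values mean better connectivity. The largest eigenvalue, 3, is at most the vertex count 3.

3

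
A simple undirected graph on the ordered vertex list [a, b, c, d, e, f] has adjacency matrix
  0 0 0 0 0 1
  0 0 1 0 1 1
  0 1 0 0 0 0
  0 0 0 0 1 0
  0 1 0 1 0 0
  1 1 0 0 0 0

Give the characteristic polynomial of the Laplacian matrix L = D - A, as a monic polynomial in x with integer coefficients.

Reading degrees in the order [a, b, c, d, e, f] gives [1, 3, 1, 1, 2, 2]; set D = diag(1, 3, 1, 1, 2, 2) and form L = D - A. L has integer entries, so p(x) = det(xI - L) has integer coefficients. Expanding the determinant yields x^6 - 10x^5 + 35x^4 - 52x^3 + 31x^2 - 6x. The coefficient of x^5 equals -trace(L) = -10, matching the sum of degrees.

x^6 - 10x^5 + 35x^4 - 52x^3 + 31x^2 - 6x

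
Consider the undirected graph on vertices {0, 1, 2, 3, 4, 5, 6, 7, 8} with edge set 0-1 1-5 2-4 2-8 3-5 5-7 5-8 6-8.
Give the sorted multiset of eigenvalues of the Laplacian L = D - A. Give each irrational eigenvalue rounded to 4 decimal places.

[0, 0.2427, 0.5371, 0.6893, 1, 2.1297, 2.4166, 3.6434, 5.3411]

Reading degrees in the order [0, 1, 2, 3, 4, 5, 6, 7, 8] gives [1, 2, 2, 1, 1, 4, 1, 1, 3]; set D = diag(1, 2, 2, 1, 1, 4, 1, 1, 3) and form L = D - A. The multiplicity of 0 as a Laplacian eigenvalue equals the number of connected components. There is one zero in the spectrum, matching the 1 component.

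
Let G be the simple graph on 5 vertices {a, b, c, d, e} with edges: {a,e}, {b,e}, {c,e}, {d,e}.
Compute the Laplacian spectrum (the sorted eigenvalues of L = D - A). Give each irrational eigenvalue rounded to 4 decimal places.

Reading degrees in the order [a, b, c, d, e] gives [1, 1, 1, 1, 4]; set D = diag(1, 1, 1, 1, 4) and form L = D - A. Diagonalising L (or applying a numerical eigensolver to the 5x5 matrix) gives the spectrum above. The single zero eigenvalue shows the graph is connected. By the matrix-tree theorem the graph has (1/5) * product of the nonzero eigenvalues = 1 spanning tree.

[0, 1, 1, 1, 5]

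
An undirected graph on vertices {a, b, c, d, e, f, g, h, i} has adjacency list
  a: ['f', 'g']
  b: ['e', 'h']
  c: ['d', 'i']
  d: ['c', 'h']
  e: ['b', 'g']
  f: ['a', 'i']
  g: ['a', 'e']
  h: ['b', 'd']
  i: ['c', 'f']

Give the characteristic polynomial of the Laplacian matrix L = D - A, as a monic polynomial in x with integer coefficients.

Each diagonal entry of L is the vertex degree and each off-diagonal entry is -1 where an edge is present, 0 otherwise; in the order [a, b, c, d, e, f, g, h, i] the diagonal is [2, 2, 2, 2, 2, 2, 2, 2, 2]. Computing det(xI - L) by cofactor expansion (or equivalently via sum-over-permutations) gives x^9 - 18x^8 + 135x^7 - 546x^6 + 1287x^5 - 1782x^4 + 1386x^3 - 540x^2 + 81x. The constant term is 0 because L is singular (the all-ones vector lies in its kernel). There is one zero in the spectrum, matching the 1 component. The largest eigenvalue, 3.8794, is at most the vertex count 9.

x^9 - 18x^8 + 135x^7 - 546x^6 + 1287x^5 - 1782x^4 + 1386x^3 - 540x^2 + 81x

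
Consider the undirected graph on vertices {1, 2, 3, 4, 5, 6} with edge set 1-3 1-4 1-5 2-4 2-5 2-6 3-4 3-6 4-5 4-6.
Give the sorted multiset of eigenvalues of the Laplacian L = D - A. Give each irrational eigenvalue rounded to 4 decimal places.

[0, 2.3820, 2.3820, 4.6180, 4.6180, 6]

Reading degrees in the order [1, 2, 3, 4, 5, 6] gives [3, 3, 3, 5, 3, 3]; set D = diag(3, 3, 3, 5, 3, 3) and form L = D - A. Diagonalising L (or applying a numerical eigensolver to the 6x6 matrix) gives the spectrum above. There is one zero in the spectrum, matching the 1 component. By the matrix-tree theorem the graph has (1/6) * product of the nonzero eigenvalues = 121 spanning trees.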